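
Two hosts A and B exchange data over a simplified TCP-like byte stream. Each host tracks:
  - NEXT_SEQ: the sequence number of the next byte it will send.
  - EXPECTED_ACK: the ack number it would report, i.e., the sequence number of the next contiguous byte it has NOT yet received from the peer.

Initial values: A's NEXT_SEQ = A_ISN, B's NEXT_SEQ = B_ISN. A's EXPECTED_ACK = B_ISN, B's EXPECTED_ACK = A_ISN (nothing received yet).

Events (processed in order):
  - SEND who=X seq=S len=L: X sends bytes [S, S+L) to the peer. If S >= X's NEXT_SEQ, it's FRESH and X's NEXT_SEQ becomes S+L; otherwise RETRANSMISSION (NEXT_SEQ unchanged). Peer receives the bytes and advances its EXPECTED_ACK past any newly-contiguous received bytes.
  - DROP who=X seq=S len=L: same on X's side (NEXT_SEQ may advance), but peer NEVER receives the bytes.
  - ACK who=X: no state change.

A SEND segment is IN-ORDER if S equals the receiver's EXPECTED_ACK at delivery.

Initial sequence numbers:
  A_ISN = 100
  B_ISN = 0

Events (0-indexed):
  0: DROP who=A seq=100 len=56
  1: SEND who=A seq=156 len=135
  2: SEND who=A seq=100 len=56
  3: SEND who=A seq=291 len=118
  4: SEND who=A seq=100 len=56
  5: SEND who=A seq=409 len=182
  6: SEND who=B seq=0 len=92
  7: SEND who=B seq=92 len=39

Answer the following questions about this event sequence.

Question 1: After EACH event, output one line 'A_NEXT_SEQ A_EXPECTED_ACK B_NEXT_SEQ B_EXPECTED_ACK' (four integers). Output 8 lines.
156 0 0 100
291 0 0 100
291 0 0 291
409 0 0 409
409 0 0 409
591 0 0 591
591 92 92 591
591 131 131 591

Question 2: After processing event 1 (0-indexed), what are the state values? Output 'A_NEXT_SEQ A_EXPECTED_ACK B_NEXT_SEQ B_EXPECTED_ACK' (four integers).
After event 0: A_seq=156 A_ack=0 B_seq=0 B_ack=100
After event 1: A_seq=291 A_ack=0 B_seq=0 B_ack=100

291 0 0 100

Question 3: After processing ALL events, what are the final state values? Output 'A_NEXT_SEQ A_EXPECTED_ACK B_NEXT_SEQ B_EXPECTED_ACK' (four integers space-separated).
Answer: 591 131 131 591

Derivation:
After event 0: A_seq=156 A_ack=0 B_seq=0 B_ack=100
After event 1: A_seq=291 A_ack=0 B_seq=0 B_ack=100
After event 2: A_seq=291 A_ack=0 B_seq=0 B_ack=291
After event 3: A_seq=409 A_ack=0 B_seq=0 B_ack=409
After event 4: A_seq=409 A_ack=0 B_seq=0 B_ack=409
After event 5: A_seq=591 A_ack=0 B_seq=0 B_ack=591
After event 6: A_seq=591 A_ack=92 B_seq=92 B_ack=591
After event 7: A_seq=591 A_ack=131 B_seq=131 B_ack=591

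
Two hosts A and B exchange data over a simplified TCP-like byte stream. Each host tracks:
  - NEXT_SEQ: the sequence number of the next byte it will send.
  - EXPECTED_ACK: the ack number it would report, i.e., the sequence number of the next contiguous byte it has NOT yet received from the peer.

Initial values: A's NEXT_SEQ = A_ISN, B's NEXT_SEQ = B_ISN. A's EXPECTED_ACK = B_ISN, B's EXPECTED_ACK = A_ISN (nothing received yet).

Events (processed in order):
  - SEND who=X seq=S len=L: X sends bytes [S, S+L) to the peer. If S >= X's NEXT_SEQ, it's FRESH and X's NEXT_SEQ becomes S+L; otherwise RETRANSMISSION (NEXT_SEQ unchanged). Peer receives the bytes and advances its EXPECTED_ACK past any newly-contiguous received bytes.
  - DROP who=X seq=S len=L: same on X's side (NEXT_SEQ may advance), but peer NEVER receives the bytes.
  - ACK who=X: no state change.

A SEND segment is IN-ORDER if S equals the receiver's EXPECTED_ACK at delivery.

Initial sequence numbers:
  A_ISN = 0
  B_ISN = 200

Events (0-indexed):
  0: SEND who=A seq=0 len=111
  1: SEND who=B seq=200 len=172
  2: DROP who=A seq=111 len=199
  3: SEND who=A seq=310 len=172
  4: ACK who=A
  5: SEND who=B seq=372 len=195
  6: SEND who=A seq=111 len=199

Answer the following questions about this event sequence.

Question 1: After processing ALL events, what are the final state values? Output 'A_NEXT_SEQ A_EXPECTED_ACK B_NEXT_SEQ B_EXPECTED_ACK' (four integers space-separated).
Answer: 482 567 567 482

Derivation:
After event 0: A_seq=111 A_ack=200 B_seq=200 B_ack=111
After event 1: A_seq=111 A_ack=372 B_seq=372 B_ack=111
After event 2: A_seq=310 A_ack=372 B_seq=372 B_ack=111
After event 3: A_seq=482 A_ack=372 B_seq=372 B_ack=111
After event 4: A_seq=482 A_ack=372 B_seq=372 B_ack=111
After event 5: A_seq=482 A_ack=567 B_seq=567 B_ack=111
After event 6: A_seq=482 A_ack=567 B_seq=567 B_ack=482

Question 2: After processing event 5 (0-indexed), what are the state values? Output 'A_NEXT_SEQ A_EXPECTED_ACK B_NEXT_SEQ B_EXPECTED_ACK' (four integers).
After event 0: A_seq=111 A_ack=200 B_seq=200 B_ack=111
After event 1: A_seq=111 A_ack=372 B_seq=372 B_ack=111
After event 2: A_seq=310 A_ack=372 B_seq=372 B_ack=111
After event 3: A_seq=482 A_ack=372 B_seq=372 B_ack=111
After event 4: A_seq=482 A_ack=372 B_seq=372 B_ack=111
After event 5: A_seq=482 A_ack=567 B_seq=567 B_ack=111

482 567 567 111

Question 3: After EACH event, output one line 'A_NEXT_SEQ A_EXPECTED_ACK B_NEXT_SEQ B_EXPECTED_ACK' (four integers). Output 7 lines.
111 200 200 111
111 372 372 111
310 372 372 111
482 372 372 111
482 372 372 111
482 567 567 111
482 567 567 482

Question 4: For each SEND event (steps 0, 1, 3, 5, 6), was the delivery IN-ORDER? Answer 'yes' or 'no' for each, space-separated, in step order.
Step 0: SEND seq=0 -> in-order
Step 1: SEND seq=200 -> in-order
Step 3: SEND seq=310 -> out-of-order
Step 5: SEND seq=372 -> in-order
Step 6: SEND seq=111 -> in-order

Answer: yes yes no yes yes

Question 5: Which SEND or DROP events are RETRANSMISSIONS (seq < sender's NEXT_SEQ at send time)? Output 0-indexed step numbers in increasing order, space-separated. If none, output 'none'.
Answer: 6

Derivation:
Step 0: SEND seq=0 -> fresh
Step 1: SEND seq=200 -> fresh
Step 2: DROP seq=111 -> fresh
Step 3: SEND seq=310 -> fresh
Step 5: SEND seq=372 -> fresh
Step 6: SEND seq=111 -> retransmit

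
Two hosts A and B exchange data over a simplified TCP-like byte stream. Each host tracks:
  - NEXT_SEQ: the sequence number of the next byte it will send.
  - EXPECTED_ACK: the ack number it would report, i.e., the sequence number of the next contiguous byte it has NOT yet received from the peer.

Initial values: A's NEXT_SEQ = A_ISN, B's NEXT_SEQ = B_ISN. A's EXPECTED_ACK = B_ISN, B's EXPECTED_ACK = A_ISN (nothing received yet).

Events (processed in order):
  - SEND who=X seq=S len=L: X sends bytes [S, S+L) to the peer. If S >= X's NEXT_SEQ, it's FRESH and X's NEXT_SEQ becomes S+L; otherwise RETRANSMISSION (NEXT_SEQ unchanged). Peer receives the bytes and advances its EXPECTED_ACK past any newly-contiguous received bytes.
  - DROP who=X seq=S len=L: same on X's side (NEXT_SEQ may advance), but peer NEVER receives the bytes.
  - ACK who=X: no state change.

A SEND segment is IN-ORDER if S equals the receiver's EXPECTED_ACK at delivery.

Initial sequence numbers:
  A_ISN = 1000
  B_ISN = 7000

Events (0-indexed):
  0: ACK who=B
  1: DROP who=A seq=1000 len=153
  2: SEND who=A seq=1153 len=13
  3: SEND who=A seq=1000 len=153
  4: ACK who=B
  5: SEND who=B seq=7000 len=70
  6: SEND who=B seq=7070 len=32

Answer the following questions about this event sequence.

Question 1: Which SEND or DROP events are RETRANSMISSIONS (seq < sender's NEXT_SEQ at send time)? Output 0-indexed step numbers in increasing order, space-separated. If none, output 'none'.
Answer: 3

Derivation:
Step 1: DROP seq=1000 -> fresh
Step 2: SEND seq=1153 -> fresh
Step 3: SEND seq=1000 -> retransmit
Step 5: SEND seq=7000 -> fresh
Step 6: SEND seq=7070 -> fresh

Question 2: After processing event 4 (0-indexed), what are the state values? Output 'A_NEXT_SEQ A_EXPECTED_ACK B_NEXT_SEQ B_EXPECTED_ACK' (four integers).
After event 0: A_seq=1000 A_ack=7000 B_seq=7000 B_ack=1000
After event 1: A_seq=1153 A_ack=7000 B_seq=7000 B_ack=1000
After event 2: A_seq=1166 A_ack=7000 B_seq=7000 B_ack=1000
After event 3: A_seq=1166 A_ack=7000 B_seq=7000 B_ack=1166
After event 4: A_seq=1166 A_ack=7000 B_seq=7000 B_ack=1166

1166 7000 7000 1166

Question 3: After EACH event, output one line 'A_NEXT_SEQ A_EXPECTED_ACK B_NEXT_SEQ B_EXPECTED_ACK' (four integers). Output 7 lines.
1000 7000 7000 1000
1153 7000 7000 1000
1166 7000 7000 1000
1166 7000 7000 1166
1166 7000 7000 1166
1166 7070 7070 1166
1166 7102 7102 1166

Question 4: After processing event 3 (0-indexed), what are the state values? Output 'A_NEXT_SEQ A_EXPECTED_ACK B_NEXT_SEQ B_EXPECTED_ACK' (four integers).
After event 0: A_seq=1000 A_ack=7000 B_seq=7000 B_ack=1000
After event 1: A_seq=1153 A_ack=7000 B_seq=7000 B_ack=1000
After event 2: A_seq=1166 A_ack=7000 B_seq=7000 B_ack=1000
After event 3: A_seq=1166 A_ack=7000 B_seq=7000 B_ack=1166

1166 7000 7000 1166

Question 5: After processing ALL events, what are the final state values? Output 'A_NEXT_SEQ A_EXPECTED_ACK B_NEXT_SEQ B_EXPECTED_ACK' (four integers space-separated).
After event 0: A_seq=1000 A_ack=7000 B_seq=7000 B_ack=1000
After event 1: A_seq=1153 A_ack=7000 B_seq=7000 B_ack=1000
After event 2: A_seq=1166 A_ack=7000 B_seq=7000 B_ack=1000
After event 3: A_seq=1166 A_ack=7000 B_seq=7000 B_ack=1166
After event 4: A_seq=1166 A_ack=7000 B_seq=7000 B_ack=1166
After event 5: A_seq=1166 A_ack=7070 B_seq=7070 B_ack=1166
After event 6: A_seq=1166 A_ack=7102 B_seq=7102 B_ack=1166

Answer: 1166 7102 7102 1166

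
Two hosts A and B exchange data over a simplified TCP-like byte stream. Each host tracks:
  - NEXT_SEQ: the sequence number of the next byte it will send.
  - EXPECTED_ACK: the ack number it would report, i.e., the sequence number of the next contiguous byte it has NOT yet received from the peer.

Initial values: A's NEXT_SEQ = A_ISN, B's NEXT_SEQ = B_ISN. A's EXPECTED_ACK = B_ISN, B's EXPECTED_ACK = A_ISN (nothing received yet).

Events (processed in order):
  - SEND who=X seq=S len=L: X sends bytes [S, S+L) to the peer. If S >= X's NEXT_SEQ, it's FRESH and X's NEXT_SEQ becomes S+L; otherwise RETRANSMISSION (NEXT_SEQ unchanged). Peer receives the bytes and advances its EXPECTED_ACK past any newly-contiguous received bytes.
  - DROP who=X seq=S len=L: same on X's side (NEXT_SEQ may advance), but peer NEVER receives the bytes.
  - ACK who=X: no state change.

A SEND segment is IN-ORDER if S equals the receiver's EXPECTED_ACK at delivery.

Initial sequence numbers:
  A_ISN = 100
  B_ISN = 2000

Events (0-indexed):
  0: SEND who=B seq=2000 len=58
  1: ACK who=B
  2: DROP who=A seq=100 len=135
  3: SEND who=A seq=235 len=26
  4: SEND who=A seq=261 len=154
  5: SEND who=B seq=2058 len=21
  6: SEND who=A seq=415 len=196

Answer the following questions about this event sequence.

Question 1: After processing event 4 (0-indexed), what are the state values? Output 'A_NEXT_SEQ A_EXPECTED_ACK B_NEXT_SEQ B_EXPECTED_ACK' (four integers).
After event 0: A_seq=100 A_ack=2058 B_seq=2058 B_ack=100
After event 1: A_seq=100 A_ack=2058 B_seq=2058 B_ack=100
After event 2: A_seq=235 A_ack=2058 B_seq=2058 B_ack=100
After event 3: A_seq=261 A_ack=2058 B_seq=2058 B_ack=100
After event 4: A_seq=415 A_ack=2058 B_seq=2058 B_ack=100

415 2058 2058 100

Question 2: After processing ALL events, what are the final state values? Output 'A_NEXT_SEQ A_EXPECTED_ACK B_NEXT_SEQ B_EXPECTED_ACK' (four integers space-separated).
Answer: 611 2079 2079 100

Derivation:
After event 0: A_seq=100 A_ack=2058 B_seq=2058 B_ack=100
After event 1: A_seq=100 A_ack=2058 B_seq=2058 B_ack=100
After event 2: A_seq=235 A_ack=2058 B_seq=2058 B_ack=100
After event 3: A_seq=261 A_ack=2058 B_seq=2058 B_ack=100
After event 4: A_seq=415 A_ack=2058 B_seq=2058 B_ack=100
After event 5: A_seq=415 A_ack=2079 B_seq=2079 B_ack=100
After event 6: A_seq=611 A_ack=2079 B_seq=2079 B_ack=100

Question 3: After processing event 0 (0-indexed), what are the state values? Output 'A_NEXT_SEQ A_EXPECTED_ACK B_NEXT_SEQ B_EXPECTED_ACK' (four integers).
After event 0: A_seq=100 A_ack=2058 B_seq=2058 B_ack=100

100 2058 2058 100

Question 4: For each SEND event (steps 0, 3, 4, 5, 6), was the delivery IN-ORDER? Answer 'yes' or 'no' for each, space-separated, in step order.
Answer: yes no no yes no

Derivation:
Step 0: SEND seq=2000 -> in-order
Step 3: SEND seq=235 -> out-of-order
Step 4: SEND seq=261 -> out-of-order
Step 5: SEND seq=2058 -> in-order
Step 6: SEND seq=415 -> out-of-order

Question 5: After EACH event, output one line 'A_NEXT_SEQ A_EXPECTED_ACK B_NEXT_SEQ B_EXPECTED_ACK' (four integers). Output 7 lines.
100 2058 2058 100
100 2058 2058 100
235 2058 2058 100
261 2058 2058 100
415 2058 2058 100
415 2079 2079 100
611 2079 2079 100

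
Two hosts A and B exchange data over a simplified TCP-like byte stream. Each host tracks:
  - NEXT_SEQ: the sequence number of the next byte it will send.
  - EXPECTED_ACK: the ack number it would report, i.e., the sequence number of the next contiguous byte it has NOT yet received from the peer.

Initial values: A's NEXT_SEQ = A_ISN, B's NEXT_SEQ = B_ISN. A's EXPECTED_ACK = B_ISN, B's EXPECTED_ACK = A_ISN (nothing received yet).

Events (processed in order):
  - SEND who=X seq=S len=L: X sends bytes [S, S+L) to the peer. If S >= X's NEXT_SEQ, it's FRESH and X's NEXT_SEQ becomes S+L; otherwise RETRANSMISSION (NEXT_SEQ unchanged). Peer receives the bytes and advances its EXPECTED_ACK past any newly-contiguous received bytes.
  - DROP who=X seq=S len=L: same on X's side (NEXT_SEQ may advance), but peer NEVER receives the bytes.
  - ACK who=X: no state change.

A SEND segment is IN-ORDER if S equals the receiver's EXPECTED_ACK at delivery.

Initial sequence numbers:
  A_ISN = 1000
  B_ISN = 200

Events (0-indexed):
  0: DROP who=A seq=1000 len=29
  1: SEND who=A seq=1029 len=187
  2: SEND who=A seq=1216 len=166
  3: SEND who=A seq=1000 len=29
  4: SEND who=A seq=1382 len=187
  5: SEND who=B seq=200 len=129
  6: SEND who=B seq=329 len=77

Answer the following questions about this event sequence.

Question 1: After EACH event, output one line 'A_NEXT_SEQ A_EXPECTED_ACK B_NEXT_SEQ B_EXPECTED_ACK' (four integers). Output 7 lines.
1029 200 200 1000
1216 200 200 1000
1382 200 200 1000
1382 200 200 1382
1569 200 200 1569
1569 329 329 1569
1569 406 406 1569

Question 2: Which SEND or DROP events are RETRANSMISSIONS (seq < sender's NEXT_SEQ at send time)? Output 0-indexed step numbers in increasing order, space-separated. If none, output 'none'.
Answer: 3

Derivation:
Step 0: DROP seq=1000 -> fresh
Step 1: SEND seq=1029 -> fresh
Step 2: SEND seq=1216 -> fresh
Step 3: SEND seq=1000 -> retransmit
Step 4: SEND seq=1382 -> fresh
Step 5: SEND seq=200 -> fresh
Step 6: SEND seq=329 -> fresh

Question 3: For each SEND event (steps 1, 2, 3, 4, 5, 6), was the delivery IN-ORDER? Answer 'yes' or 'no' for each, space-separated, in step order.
Step 1: SEND seq=1029 -> out-of-order
Step 2: SEND seq=1216 -> out-of-order
Step 3: SEND seq=1000 -> in-order
Step 4: SEND seq=1382 -> in-order
Step 5: SEND seq=200 -> in-order
Step 6: SEND seq=329 -> in-order

Answer: no no yes yes yes yes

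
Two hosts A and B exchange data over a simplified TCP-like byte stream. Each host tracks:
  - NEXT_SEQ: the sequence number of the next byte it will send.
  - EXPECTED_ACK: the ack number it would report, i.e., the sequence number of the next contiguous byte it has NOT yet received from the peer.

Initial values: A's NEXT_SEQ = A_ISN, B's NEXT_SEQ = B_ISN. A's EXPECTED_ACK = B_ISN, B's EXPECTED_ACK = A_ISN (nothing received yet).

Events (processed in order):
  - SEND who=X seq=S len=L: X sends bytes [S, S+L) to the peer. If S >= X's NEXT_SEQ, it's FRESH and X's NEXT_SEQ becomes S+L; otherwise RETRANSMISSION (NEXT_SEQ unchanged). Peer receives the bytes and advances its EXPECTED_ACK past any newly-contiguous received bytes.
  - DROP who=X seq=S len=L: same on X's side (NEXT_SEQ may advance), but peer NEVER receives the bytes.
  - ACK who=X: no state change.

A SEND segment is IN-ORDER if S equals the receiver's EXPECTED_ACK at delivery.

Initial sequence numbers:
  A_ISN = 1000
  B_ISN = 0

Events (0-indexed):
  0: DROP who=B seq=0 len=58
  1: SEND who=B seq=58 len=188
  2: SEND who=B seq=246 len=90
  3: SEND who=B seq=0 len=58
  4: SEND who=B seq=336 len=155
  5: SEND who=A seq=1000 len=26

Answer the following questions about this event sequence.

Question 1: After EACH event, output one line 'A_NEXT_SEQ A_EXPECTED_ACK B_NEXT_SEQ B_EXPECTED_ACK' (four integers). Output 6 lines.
1000 0 58 1000
1000 0 246 1000
1000 0 336 1000
1000 336 336 1000
1000 491 491 1000
1026 491 491 1026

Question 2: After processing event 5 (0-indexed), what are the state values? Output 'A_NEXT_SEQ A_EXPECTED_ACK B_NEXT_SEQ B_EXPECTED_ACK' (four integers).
After event 0: A_seq=1000 A_ack=0 B_seq=58 B_ack=1000
After event 1: A_seq=1000 A_ack=0 B_seq=246 B_ack=1000
After event 2: A_seq=1000 A_ack=0 B_seq=336 B_ack=1000
After event 3: A_seq=1000 A_ack=336 B_seq=336 B_ack=1000
After event 4: A_seq=1000 A_ack=491 B_seq=491 B_ack=1000
After event 5: A_seq=1026 A_ack=491 B_seq=491 B_ack=1026

1026 491 491 1026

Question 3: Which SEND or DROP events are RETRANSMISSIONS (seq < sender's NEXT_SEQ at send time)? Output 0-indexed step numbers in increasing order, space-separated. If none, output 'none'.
Step 0: DROP seq=0 -> fresh
Step 1: SEND seq=58 -> fresh
Step 2: SEND seq=246 -> fresh
Step 3: SEND seq=0 -> retransmit
Step 4: SEND seq=336 -> fresh
Step 5: SEND seq=1000 -> fresh

Answer: 3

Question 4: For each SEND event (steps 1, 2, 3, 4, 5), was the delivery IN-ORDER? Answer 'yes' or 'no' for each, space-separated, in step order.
Step 1: SEND seq=58 -> out-of-order
Step 2: SEND seq=246 -> out-of-order
Step 3: SEND seq=0 -> in-order
Step 4: SEND seq=336 -> in-order
Step 5: SEND seq=1000 -> in-order

Answer: no no yes yes yes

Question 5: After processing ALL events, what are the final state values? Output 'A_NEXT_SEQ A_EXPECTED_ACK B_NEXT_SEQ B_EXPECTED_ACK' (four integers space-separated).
After event 0: A_seq=1000 A_ack=0 B_seq=58 B_ack=1000
After event 1: A_seq=1000 A_ack=0 B_seq=246 B_ack=1000
After event 2: A_seq=1000 A_ack=0 B_seq=336 B_ack=1000
After event 3: A_seq=1000 A_ack=336 B_seq=336 B_ack=1000
After event 4: A_seq=1000 A_ack=491 B_seq=491 B_ack=1000
After event 5: A_seq=1026 A_ack=491 B_seq=491 B_ack=1026

Answer: 1026 491 491 1026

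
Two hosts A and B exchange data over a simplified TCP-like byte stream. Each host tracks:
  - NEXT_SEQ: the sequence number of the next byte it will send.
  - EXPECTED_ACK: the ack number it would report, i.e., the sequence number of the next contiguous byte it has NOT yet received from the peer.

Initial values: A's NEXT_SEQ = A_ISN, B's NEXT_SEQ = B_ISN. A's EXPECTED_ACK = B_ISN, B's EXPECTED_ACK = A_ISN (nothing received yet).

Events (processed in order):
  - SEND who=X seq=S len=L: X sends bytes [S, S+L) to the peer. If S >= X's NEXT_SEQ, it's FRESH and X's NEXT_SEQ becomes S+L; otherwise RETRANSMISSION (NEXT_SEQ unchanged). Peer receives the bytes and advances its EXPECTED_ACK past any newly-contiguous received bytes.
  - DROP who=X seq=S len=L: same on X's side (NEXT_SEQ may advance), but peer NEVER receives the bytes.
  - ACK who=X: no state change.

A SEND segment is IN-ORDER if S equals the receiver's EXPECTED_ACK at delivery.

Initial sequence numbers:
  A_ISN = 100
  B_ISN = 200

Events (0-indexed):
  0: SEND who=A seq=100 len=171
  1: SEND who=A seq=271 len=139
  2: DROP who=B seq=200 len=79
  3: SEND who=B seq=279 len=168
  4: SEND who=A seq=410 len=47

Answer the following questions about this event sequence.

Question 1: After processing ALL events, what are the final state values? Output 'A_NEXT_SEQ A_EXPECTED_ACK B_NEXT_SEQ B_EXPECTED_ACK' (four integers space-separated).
Answer: 457 200 447 457

Derivation:
After event 0: A_seq=271 A_ack=200 B_seq=200 B_ack=271
After event 1: A_seq=410 A_ack=200 B_seq=200 B_ack=410
After event 2: A_seq=410 A_ack=200 B_seq=279 B_ack=410
After event 3: A_seq=410 A_ack=200 B_seq=447 B_ack=410
After event 4: A_seq=457 A_ack=200 B_seq=447 B_ack=457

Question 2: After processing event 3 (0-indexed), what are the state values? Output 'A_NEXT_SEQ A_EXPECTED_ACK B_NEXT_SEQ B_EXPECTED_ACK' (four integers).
After event 0: A_seq=271 A_ack=200 B_seq=200 B_ack=271
After event 1: A_seq=410 A_ack=200 B_seq=200 B_ack=410
After event 2: A_seq=410 A_ack=200 B_seq=279 B_ack=410
After event 3: A_seq=410 A_ack=200 B_seq=447 B_ack=410

410 200 447 410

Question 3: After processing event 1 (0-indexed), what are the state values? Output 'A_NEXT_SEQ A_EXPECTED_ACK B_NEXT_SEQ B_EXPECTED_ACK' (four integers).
After event 0: A_seq=271 A_ack=200 B_seq=200 B_ack=271
After event 1: A_seq=410 A_ack=200 B_seq=200 B_ack=410

410 200 200 410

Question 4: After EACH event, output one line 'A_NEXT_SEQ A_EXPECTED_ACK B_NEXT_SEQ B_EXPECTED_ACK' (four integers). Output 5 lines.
271 200 200 271
410 200 200 410
410 200 279 410
410 200 447 410
457 200 447 457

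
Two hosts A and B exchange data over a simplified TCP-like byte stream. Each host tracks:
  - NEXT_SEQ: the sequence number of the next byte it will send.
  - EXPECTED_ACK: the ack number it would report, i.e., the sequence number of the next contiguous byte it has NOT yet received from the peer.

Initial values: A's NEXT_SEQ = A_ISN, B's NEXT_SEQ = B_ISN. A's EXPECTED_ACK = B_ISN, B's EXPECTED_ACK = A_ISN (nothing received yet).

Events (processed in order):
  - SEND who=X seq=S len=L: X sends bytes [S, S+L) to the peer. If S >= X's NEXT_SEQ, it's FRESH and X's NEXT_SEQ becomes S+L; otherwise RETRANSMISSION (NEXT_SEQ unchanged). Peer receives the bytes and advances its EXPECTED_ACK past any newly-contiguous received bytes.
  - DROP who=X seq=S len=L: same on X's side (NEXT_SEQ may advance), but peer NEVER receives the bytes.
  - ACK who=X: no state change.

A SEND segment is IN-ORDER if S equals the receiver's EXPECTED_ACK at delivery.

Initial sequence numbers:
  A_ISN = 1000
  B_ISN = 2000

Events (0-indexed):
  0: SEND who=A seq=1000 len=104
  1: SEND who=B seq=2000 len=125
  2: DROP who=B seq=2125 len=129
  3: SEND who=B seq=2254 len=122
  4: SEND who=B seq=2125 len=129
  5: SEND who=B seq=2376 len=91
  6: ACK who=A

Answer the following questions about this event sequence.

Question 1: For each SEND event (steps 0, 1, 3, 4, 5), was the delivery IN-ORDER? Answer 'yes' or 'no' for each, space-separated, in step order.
Answer: yes yes no yes yes

Derivation:
Step 0: SEND seq=1000 -> in-order
Step 1: SEND seq=2000 -> in-order
Step 3: SEND seq=2254 -> out-of-order
Step 4: SEND seq=2125 -> in-order
Step 5: SEND seq=2376 -> in-order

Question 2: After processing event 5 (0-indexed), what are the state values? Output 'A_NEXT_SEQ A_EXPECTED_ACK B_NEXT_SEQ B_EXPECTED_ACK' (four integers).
After event 0: A_seq=1104 A_ack=2000 B_seq=2000 B_ack=1104
After event 1: A_seq=1104 A_ack=2125 B_seq=2125 B_ack=1104
After event 2: A_seq=1104 A_ack=2125 B_seq=2254 B_ack=1104
After event 3: A_seq=1104 A_ack=2125 B_seq=2376 B_ack=1104
After event 4: A_seq=1104 A_ack=2376 B_seq=2376 B_ack=1104
After event 5: A_seq=1104 A_ack=2467 B_seq=2467 B_ack=1104

1104 2467 2467 1104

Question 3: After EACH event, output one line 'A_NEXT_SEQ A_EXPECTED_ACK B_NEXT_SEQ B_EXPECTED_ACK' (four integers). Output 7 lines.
1104 2000 2000 1104
1104 2125 2125 1104
1104 2125 2254 1104
1104 2125 2376 1104
1104 2376 2376 1104
1104 2467 2467 1104
1104 2467 2467 1104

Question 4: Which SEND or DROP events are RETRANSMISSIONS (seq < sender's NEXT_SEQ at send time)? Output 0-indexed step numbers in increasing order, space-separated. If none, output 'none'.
Step 0: SEND seq=1000 -> fresh
Step 1: SEND seq=2000 -> fresh
Step 2: DROP seq=2125 -> fresh
Step 3: SEND seq=2254 -> fresh
Step 4: SEND seq=2125 -> retransmit
Step 5: SEND seq=2376 -> fresh

Answer: 4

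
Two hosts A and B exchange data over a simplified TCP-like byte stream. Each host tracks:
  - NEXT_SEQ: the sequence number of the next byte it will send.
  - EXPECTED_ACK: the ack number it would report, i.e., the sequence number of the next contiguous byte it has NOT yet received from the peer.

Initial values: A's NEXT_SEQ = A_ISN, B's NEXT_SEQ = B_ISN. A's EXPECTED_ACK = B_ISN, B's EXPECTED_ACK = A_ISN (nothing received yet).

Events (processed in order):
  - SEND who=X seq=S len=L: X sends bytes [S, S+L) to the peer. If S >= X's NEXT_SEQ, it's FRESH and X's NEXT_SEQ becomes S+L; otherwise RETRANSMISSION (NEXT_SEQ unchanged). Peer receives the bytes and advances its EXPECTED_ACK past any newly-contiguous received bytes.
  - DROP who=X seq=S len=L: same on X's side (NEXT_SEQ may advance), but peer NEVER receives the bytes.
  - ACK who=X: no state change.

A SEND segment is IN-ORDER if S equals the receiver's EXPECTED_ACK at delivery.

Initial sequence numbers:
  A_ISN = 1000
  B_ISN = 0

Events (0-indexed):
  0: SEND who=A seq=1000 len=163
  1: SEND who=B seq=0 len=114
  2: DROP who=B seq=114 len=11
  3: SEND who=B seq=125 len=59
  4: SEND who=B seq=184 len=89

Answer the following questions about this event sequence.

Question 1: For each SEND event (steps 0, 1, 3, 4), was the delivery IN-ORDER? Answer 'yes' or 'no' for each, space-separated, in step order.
Step 0: SEND seq=1000 -> in-order
Step 1: SEND seq=0 -> in-order
Step 3: SEND seq=125 -> out-of-order
Step 4: SEND seq=184 -> out-of-order

Answer: yes yes no no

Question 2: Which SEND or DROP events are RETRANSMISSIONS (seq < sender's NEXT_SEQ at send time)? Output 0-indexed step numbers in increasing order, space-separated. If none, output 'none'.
Step 0: SEND seq=1000 -> fresh
Step 1: SEND seq=0 -> fresh
Step 2: DROP seq=114 -> fresh
Step 3: SEND seq=125 -> fresh
Step 4: SEND seq=184 -> fresh

Answer: none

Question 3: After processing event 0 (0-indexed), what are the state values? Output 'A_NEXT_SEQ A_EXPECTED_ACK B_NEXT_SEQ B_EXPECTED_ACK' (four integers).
After event 0: A_seq=1163 A_ack=0 B_seq=0 B_ack=1163

1163 0 0 1163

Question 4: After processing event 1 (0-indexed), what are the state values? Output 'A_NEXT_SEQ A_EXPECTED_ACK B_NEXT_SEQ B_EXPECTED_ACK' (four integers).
After event 0: A_seq=1163 A_ack=0 B_seq=0 B_ack=1163
After event 1: A_seq=1163 A_ack=114 B_seq=114 B_ack=1163

1163 114 114 1163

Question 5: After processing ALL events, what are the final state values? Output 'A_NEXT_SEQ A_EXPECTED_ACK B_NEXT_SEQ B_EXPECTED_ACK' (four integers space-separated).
After event 0: A_seq=1163 A_ack=0 B_seq=0 B_ack=1163
After event 1: A_seq=1163 A_ack=114 B_seq=114 B_ack=1163
After event 2: A_seq=1163 A_ack=114 B_seq=125 B_ack=1163
After event 3: A_seq=1163 A_ack=114 B_seq=184 B_ack=1163
After event 4: A_seq=1163 A_ack=114 B_seq=273 B_ack=1163

Answer: 1163 114 273 1163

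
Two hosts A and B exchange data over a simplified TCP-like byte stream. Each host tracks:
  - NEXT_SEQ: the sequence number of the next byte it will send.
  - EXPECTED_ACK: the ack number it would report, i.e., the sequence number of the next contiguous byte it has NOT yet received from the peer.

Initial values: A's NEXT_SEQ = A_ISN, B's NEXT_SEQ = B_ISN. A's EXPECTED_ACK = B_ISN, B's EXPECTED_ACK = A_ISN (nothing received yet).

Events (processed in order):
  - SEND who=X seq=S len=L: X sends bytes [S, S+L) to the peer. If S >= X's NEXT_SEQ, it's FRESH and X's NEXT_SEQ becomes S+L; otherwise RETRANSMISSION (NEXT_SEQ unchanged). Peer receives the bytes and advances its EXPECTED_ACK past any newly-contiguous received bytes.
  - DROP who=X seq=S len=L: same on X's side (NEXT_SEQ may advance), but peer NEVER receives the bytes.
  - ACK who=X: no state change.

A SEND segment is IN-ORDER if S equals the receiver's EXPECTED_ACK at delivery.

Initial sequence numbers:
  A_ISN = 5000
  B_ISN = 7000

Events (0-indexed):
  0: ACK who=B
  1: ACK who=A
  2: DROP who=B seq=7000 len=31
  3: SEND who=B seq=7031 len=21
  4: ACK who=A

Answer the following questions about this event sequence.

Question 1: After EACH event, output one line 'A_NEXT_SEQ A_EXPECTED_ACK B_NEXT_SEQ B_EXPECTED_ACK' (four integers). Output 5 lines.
5000 7000 7000 5000
5000 7000 7000 5000
5000 7000 7031 5000
5000 7000 7052 5000
5000 7000 7052 5000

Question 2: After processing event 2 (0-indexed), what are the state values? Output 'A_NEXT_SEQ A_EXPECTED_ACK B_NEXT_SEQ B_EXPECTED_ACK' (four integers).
After event 0: A_seq=5000 A_ack=7000 B_seq=7000 B_ack=5000
After event 1: A_seq=5000 A_ack=7000 B_seq=7000 B_ack=5000
After event 2: A_seq=5000 A_ack=7000 B_seq=7031 B_ack=5000

5000 7000 7031 5000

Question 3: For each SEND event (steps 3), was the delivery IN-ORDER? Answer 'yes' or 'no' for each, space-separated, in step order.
Answer: no

Derivation:
Step 3: SEND seq=7031 -> out-of-order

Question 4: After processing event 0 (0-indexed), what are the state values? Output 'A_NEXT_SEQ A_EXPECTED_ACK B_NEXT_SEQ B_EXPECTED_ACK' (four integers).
After event 0: A_seq=5000 A_ack=7000 B_seq=7000 B_ack=5000

5000 7000 7000 5000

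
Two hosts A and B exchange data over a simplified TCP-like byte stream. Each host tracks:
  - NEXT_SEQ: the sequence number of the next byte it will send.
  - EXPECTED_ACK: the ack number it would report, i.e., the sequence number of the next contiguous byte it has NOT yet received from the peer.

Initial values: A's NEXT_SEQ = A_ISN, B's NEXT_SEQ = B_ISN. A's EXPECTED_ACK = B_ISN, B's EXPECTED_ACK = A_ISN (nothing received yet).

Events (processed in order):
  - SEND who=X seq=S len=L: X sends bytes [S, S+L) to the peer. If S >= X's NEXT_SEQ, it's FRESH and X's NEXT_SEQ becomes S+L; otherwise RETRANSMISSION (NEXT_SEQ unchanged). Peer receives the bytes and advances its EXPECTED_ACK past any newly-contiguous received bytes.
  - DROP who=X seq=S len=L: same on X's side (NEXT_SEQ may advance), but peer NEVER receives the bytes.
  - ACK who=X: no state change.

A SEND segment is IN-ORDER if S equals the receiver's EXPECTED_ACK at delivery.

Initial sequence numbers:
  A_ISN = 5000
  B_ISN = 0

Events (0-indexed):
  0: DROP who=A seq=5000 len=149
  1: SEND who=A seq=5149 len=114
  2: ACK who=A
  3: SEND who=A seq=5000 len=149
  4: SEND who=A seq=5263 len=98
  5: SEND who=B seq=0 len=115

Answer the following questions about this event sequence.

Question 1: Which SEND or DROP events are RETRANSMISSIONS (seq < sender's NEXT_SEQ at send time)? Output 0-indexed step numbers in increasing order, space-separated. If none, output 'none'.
Step 0: DROP seq=5000 -> fresh
Step 1: SEND seq=5149 -> fresh
Step 3: SEND seq=5000 -> retransmit
Step 4: SEND seq=5263 -> fresh
Step 5: SEND seq=0 -> fresh

Answer: 3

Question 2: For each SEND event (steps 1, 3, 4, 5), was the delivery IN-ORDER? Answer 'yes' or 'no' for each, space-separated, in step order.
Answer: no yes yes yes

Derivation:
Step 1: SEND seq=5149 -> out-of-order
Step 3: SEND seq=5000 -> in-order
Step 4: SEND seq=5263 -> in-order
Step 5: SEND seq=0 -> in-order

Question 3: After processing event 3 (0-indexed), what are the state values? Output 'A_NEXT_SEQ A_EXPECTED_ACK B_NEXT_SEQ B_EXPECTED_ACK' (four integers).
After event 0: A_seq=5149 A_ack=0 B_seq=0 B_ack=5000
After event 1: A_seq=5263 A_ack=0 B_seq=0 B_ack=5000
After event 2: A_seq=5263 A_ack=0 B_seq=0 B_ack=5000
After event 3: A_seq=5263 A_ack=0 B_seq=0 B_ack=5263

5263 0 0 5263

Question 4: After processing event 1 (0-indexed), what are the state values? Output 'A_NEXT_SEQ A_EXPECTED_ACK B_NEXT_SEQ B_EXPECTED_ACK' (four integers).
After event 0: A_seq=5149 A_ack=0 B_seq=0 B_ack=5000
After event 1: A_seq=5263 A_ack=0 B_seq=0 B_ack=5000

5263 0 0 5000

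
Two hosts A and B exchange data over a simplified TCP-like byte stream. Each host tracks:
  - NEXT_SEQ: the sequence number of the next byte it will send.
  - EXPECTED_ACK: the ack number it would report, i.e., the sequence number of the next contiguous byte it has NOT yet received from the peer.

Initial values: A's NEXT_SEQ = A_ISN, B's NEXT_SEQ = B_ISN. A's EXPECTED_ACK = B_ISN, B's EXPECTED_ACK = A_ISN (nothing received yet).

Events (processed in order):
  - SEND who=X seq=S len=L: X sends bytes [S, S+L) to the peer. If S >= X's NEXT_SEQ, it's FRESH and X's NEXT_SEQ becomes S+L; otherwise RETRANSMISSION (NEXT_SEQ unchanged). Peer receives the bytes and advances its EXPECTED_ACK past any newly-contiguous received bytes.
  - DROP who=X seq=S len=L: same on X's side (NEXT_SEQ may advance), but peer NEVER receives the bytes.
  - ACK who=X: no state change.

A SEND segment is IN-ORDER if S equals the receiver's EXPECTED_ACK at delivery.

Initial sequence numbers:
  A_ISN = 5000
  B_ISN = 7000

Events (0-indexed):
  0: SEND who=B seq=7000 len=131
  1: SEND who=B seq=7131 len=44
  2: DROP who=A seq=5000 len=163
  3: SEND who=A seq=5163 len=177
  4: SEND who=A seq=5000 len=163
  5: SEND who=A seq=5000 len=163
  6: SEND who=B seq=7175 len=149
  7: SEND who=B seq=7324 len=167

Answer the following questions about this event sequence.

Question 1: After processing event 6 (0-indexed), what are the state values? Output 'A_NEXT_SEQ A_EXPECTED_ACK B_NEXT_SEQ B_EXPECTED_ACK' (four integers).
After event 0: A_seq=5000 A_ack=7131 B_seq=7131 B_ack=5000
After event 1: A_seq=5000 A_ack=7175 B_seq=7175 B_ack=5000
After event 2: A_seq=5163 A_ack=7175 B_seq=7175 B_ack=5000
After event 3: A_seq=5340 A_ack=7175 B_seq=7175 B_ack=5000
After event 4: A_seq=5340 A_ack=7175 B_seq=7175 B_ack=5340
After event 5: A_seq=5340 A_ack=7175 B_seq=7175 B_ack=5340
After event 6: A_seq=5340 A_ack=7324 B_seq=7324 B_ack=5340

5340 7324 7324 5340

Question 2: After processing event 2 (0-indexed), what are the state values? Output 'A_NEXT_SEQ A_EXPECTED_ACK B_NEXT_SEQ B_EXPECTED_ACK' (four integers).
After event 0: A_seq=5000 A_ack=7131 B_seq=7131 B_ack=5000
After event 1: A_seq=5000 A_ack=7175 B_seq=7175 B_ack=5000
After event 2: A_seq=5163 A_ack=7175 B_seq=7175 B_ack=5000

5163 7175 7175 5000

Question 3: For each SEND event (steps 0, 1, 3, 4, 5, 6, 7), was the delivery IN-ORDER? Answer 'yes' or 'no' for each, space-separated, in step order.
Step 0: SEND seq=7000 -> in-order
Step 1: SEND seq=7131 -> in-order
Step 3: SEND seq=5163 -> out-of-order
Step 4: SEND seq=5000 -> in-order
Step 5: SEND seq=5000 -> out-of-order
Step 6: SEND seq=7175 -> in-order
Step 7: SEND seq=7324 -> in-order

Answer: yes yes no yes no yes yes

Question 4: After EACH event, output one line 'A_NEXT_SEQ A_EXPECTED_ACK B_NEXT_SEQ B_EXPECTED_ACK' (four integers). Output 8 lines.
5000 7131 7131 5000
5000 7175 7175 5000
5163 7175 7175 5000
5340 7175 7175 5000
5340 7175 7175 5340
5340 7175 7175 5340
5340 7324 7324 5340
5340 7491 7491 5340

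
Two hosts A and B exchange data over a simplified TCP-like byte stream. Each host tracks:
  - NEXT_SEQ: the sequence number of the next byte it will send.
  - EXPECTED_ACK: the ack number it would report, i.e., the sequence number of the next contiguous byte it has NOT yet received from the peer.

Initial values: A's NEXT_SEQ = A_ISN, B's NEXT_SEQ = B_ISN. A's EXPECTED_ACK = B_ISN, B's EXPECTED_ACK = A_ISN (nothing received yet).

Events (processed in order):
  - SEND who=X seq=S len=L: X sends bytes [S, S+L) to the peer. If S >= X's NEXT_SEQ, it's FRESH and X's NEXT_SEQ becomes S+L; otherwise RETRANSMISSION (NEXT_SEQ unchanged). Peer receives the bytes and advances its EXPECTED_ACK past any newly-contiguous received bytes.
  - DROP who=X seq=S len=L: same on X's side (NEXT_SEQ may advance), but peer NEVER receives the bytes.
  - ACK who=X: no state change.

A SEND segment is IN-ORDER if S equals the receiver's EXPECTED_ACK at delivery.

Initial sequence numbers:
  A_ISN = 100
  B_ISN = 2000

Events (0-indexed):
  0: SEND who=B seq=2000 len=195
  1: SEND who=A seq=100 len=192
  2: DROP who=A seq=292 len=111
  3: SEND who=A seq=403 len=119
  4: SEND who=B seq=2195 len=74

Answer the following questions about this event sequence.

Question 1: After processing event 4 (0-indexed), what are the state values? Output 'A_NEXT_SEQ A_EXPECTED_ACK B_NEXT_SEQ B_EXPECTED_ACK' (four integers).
After event 0: A_seq=100 A_ack=2195 B_seq=2195 B_ack=100
After event 1: A_seq=292 A_ack=2195 B_seq=2195 B_ack=292
After event 2: A_seq=403 A_ack=2195 B_seq=2195 B_ack=292
After event 3: A_seq=522 A_ack=2195 B_seq=2195 B_ack=292
After event 4: A_seq=522 A_ack=2269 B_seq=2269 B_ack=292

522 2269 2269 292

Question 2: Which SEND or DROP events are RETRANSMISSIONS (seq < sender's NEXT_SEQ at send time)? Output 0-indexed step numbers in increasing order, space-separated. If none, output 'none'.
Step 0: SEND seq=2000 -> fresh
Step 1: SEND seq=100 -> fresh
Step 2: DROP seq=292 -> fresh
Step 3: SEND seq=403 -> fresh
Step 4: SEND seq=2195 -> fresh

Answer: none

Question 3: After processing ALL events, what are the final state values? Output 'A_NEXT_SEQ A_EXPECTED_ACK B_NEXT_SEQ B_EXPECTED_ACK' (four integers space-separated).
After event 0: A_seq=100 A_ack=2195 B_seq=2195 B_ack=100
After event 1: A_seq=292 A_ack=2195 B_seq=2195 B_ack=292
After event 2: A_seq=403 A_ack=2195 B_seq=2195 B_ack=292
After event 3: A_seq=522 A_ack=2195 B_seq=2195 B_ack=292
After event 4: A_seq=522 A_ack=2269 B_seq=2269 B_ack=292

Answer: 522 2269 2269 292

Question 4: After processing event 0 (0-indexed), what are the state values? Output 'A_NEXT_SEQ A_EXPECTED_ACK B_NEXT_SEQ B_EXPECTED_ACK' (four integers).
After event 0: A_seq=100 A_ack=2195 B_seq=2195 B_ack=100

100 2195 2195 100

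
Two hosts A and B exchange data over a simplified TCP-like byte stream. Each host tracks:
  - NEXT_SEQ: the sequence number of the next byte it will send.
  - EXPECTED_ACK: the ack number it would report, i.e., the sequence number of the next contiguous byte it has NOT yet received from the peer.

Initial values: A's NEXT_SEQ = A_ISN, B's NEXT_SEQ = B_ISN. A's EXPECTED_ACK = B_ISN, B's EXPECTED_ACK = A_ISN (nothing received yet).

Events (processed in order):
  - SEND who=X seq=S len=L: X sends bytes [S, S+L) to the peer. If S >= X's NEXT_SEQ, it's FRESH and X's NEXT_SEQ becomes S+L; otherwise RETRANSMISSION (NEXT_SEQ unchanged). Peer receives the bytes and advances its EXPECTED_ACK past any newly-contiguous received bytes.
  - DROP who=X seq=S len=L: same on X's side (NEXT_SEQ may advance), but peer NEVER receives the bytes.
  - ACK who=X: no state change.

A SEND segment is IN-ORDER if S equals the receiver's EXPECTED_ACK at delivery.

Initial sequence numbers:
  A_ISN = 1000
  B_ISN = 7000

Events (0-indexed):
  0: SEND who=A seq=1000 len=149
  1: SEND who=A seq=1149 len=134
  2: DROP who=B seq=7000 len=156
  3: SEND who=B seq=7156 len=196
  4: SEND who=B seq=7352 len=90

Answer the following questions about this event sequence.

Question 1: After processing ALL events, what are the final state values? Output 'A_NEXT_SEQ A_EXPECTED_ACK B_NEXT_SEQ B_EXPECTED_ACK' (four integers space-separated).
After event 0: A_seq=1149 A_ack=7000 B_seq=7000 B_ack=1149
After event 1: A_seq=1283 A_ack=7000 B_seq=7000 B_ack=1283
After event 2: A_seq=1283 A_ack=7000 B_seq=7156 B_ack=1283
After event 3: A_seq=1283 A_ack=7000 B_seq=7352 B_ack=1283
After event 4: A_seq=1283 A_ack=7000 B_seq=7442 B_ack=1283

Answer: 1283 7000 7442 1283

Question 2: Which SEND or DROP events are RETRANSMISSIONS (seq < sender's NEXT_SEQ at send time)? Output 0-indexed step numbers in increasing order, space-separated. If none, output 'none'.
Answer: none

Derivation:
Step 0: SEND seq=1000 -> fresh
Step 1: SEND seq=1149 -> fresh
Step 2: DROP seq=7000 -> fresh
Step 3: SEND seq=7156 -> fresh
Step 4: SEND seq=7352 -> fresh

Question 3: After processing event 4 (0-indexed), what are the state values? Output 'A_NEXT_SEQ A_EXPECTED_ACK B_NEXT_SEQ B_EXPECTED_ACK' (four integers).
After event 0: A_seq=1149 A_ack=7000 B_seq=7000 B_ack=1149
After event 1: A_seq=1283 A_ack=7000 B_seq=7000 B_ack=1283
After event 2: A_seq=1283 A_ack=7000 B_seq=7156 B_ack=1283
After event 3: A_seq=1283 A_ack=7000 B_seq=7352 B_ack=1283
After event 4: A_seq=1283 A_ack=7000 B_seq=7442 B_ack=1283

1283 7000 7442 1283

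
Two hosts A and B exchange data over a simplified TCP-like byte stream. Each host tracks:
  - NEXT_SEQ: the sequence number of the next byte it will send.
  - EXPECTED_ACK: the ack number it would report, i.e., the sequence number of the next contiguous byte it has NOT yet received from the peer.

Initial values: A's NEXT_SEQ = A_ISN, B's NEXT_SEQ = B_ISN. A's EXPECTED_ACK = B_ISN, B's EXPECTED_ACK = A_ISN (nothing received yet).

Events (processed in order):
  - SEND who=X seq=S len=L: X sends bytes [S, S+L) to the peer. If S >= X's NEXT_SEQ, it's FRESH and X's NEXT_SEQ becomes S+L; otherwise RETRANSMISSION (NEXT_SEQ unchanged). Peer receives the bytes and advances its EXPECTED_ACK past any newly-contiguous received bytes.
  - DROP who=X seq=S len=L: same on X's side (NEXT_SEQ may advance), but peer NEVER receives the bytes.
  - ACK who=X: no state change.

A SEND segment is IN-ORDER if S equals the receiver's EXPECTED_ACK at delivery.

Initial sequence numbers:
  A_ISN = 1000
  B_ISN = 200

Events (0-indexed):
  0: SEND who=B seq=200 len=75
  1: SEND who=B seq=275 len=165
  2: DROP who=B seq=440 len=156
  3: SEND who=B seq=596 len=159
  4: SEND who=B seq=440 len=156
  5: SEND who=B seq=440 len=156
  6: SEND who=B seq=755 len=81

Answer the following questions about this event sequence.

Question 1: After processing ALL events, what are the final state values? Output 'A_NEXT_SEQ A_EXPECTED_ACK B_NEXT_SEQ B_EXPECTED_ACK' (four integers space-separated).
Answer: 1000 836 836 1000

Derivation:
After event 0: A_seq=1000 A_ack=275 B_seq=275 B_ack=1000
After event 1: A_seq=1000 A_ack=440 B_seq=440 B_ack=1000
After event 2: A_seq=1000 A_ack=440 B_seq=596 B_ack=1000
After event 3: A_seq=1000 A_ack=440 B_seq=755 B_ack=1000
After event 4: A_seq=1000 A_ack=755 B_seq=755 B_ack=1000
After event 5: A_seq=1000 A_ack=755 B_seq=755 B_ack=1000
After event 6: A_seq=1000 A_ack=836 B_seq=836 B_ack=1000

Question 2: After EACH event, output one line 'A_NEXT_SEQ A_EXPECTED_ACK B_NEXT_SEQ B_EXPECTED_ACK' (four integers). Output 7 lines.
1000 275 275 1000
1000 440 440 1000
1000 440 596 1000
1000 440 755 1000
1000 755 755 1000
1000 755 755 1000
1000 836 836 1000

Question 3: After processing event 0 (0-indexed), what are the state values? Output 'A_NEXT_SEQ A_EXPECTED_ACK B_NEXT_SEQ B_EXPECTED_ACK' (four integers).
After event 0: A_seq=1000 A_ack=275 B_seq=275 B_ack=1000

1000 275 275 1000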